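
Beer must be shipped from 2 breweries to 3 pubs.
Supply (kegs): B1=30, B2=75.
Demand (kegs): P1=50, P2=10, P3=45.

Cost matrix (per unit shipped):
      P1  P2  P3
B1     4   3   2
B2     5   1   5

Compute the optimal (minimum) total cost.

One minimum-cost allocation:
  B1–P3: 30 × 2 = 60
  B2–P1: 50 × 5 = 250
  B2–P2: 10 × 1 = 10
  B2–P3: 15 × 5 = 75
Total = 60 + 250 + 10 + 75 = 395.

395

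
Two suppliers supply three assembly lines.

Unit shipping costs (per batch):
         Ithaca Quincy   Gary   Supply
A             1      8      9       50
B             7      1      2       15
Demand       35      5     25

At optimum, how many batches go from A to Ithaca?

35

Optimal shipments:
  A->Ithaca: 35 batches
  A->Quincy: 5 batches
  A->Gary: 10 batches
  B->Gary: 15 batches
Total cost = 195.
So A→Ithaca carries 35 batches.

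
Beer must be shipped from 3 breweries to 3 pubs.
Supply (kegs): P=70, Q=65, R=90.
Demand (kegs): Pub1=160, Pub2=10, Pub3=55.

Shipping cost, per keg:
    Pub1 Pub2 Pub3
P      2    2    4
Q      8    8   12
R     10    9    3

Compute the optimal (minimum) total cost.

1165

A cheapest plan:
  P to Pub1: 70 kegs
  Q to Pub1: 65 kegs
  R to Pub1: 25 kegs
  R to Pub2: 10 kegs
  R to Pub3: 55 kegs
Total cost = 1165.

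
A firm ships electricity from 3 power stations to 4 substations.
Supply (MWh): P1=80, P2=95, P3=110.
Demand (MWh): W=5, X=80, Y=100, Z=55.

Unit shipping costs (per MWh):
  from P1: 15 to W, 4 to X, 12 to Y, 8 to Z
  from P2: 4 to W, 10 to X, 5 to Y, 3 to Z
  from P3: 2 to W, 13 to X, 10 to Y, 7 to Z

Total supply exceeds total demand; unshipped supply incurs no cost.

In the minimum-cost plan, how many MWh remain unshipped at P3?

45

Minimum-cost shipments:
  P1–X: 80 × 4 = 320
  P2–Y: 95 × 5 = 475
  P3–W: 5 × 2 = 10
  P3–Y: 5 × 10 = 50
  P3–Z: 55 × 7 = 385
Total cost = 1240.
P3 ships 65 of its 110, leaving 45.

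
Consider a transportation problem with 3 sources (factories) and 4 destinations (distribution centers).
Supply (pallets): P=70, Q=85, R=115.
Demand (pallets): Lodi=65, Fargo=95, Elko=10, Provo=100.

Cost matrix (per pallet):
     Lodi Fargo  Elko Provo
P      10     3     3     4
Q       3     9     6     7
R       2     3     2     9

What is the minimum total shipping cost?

An optimal shipping plan:
  P to Provo: 70 pallets
  Q to Lodi: 55 pallets
  Q to Provo: 30 pallets
  R to Lodi: 10 pallets
  R to Fargo: 95 pallets
  R to Elko: 10 pallets
Total cost = 980.
(Supply check: P ships 70; Q ships 85; R ships 115.)

980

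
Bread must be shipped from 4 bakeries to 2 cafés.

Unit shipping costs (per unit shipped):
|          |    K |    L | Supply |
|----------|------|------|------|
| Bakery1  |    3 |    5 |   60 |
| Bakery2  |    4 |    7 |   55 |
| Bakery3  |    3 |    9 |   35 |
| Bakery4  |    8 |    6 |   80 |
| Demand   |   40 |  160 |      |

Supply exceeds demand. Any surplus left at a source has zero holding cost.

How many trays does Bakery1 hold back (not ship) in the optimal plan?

An optimal plan:
  Bakery1→L: 60 × 5 = 300
  Bakery2→K: 5 × 4 = 20
  Bakery2→L: 20 × 7 = 140
  Bakery3→K: 35 × 3 = 105
  Bakery4→L: 80 × 6 = 480
Total cost = 1045.
Bakery1 ships 60 of its 60, leaving 0.

0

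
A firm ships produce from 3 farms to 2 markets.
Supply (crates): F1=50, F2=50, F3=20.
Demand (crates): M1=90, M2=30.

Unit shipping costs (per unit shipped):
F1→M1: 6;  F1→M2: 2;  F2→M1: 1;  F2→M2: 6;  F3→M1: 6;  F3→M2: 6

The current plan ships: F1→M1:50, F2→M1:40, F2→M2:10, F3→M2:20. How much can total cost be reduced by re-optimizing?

170

Current plan cost = 50·6 + 40·1 + 10·6 + 20·6 = 520.
Optimal plan:
  F1->M1: 20 crates
  F1->M2: 30 crates
  F2->M1: 50 crates
  F3->M1: 20 crates
Optimal cost = 350.
Saving = 520 − 350 = 170.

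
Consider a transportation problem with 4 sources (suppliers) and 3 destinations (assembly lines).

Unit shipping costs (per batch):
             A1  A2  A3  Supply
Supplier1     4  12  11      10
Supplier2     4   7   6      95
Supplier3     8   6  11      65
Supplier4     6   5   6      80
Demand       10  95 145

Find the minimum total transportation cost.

An optimal shipping plan:
  Supplier1–A1: 10 × 4 = 40
  Supplier2–A3: 95 × 6 = 570
  Supplier3–A2: 65 × 6 = 390
  Supplier4–A2: 30 × 5 = 150
  Supplier4–A3: 50 × 6 = 300
Total = 40 + 570 + 390 + 150 + 300 = 1450.

1450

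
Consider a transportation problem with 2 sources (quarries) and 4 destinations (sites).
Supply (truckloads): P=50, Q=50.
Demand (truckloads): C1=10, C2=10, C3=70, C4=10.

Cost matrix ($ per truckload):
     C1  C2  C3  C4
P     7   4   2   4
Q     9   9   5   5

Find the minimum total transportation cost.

410

An optimal shipping plan:
  P→C2: 10 × $4 = $40
  P→C3: 40 × $2 = $80
  Q→C1: 10 × $9 = $90
  Q→C3: 30 × $5 = $150
  Q→C4: 10 × $5 = $50
Total = 40 + 80 + 90 + 150 + 50 = $410.
(Supply check: P ships 50; Q ships 50.)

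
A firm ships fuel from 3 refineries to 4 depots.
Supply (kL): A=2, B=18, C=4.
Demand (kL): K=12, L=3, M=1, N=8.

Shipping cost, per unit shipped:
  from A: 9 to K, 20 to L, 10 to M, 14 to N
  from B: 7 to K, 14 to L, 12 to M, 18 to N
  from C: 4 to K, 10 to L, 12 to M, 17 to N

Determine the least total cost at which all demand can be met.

259

A cheapest plan:
  A to N: 2 × 14 = 28
  B to K: 11 × 7 = 77
  B to M: 1 × 12 = 12
  B to N: 6 × 18 = 108
  C to K: 1 × 4 = 4
  C to L: 3 × 10 = 30
Total = 28 + 77 + 12 + 108 + 4 + 30 = 259.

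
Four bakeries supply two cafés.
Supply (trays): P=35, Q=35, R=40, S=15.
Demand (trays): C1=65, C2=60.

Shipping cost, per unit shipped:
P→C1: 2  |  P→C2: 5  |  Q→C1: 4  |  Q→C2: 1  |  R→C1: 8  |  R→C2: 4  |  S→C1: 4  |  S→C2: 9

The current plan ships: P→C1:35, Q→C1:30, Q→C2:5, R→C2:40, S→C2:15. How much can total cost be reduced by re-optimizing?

Current plan cost = 35·2 + 30·4 + 5·1 + 40·4 + 15·9 = 490.
Optimal plan:
  P->C1: 35 trays
  Q->C1: 15 trays
  Q->C2: 20 trays
  R->C2: 40 trays
  S->C1: 15 trays
Optimal cost = 370.
Saving = 490 − 370 = 120.

120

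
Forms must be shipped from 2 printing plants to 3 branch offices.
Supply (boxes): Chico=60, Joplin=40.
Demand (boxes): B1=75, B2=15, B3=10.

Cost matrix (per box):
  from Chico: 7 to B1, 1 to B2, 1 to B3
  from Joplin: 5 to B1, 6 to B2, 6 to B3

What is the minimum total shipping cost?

470

An optimal shipping plan:
  Chico->B1: 35 × 7 = 245
  Chico->B2: 15 × 1 = 15
  Chico->B3: 10 × 1 = 10
  Joplin->B1: 40 × 5 = 200
Total = 245 + 15 + 10 + 200 = 470.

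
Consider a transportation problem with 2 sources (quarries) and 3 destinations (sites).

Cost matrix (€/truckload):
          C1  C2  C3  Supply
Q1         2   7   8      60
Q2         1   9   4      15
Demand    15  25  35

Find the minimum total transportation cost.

425

A cheapest plan:
  Q1–C1: 15 × €2 = €30
  Q1–C2: 25 × €7 = €175
  Q1–C3: 20 × €8 = €160
  Q2–C3: 15 × €4 = €60
Total = 30 + 175 + 160 + 60 = €425.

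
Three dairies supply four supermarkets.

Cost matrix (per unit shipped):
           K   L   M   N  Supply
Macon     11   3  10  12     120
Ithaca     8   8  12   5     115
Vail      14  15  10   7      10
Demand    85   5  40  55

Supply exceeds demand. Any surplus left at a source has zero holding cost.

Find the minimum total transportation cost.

An optimal shipping plan:
  Macon->K: 15 × 11 = 165
  Macon->L: 5 × 3 = 15
  Macon->M: 40 × 10 = 400
  Ithaca->K: 70 × 8 = 560
  Ithaca->N: 45 × 5 = 225
  Vail->N: 10 × 7 = 70
Total = 165 + 15 + 400 + 560 + 225 + 70 = 1435.

1435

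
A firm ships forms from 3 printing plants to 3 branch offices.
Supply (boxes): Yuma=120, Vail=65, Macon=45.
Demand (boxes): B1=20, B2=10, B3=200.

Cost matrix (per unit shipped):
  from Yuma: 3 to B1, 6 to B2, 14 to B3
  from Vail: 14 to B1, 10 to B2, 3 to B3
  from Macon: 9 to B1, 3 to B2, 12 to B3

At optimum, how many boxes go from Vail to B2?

0

Optimal shipments:
  Yuma–B1: 20 boxes
  Yuma–B3: 100 boxes
  Vail–B3: 65 boxes
  Macon–B2: 10 boxes
  Macon–B3: 35 boxes
Total cost = 2105.
The route Vail→B2 is not used.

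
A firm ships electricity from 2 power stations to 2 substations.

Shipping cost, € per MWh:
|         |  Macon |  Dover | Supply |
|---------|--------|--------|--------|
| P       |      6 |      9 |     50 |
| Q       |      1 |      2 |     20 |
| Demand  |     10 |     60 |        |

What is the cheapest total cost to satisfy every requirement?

A cheapest plan:
  P->Macon: 10 MWh
  P->Dover: 40 MWh
  Q->Dover: 20 MWh
Total cost = €460.

460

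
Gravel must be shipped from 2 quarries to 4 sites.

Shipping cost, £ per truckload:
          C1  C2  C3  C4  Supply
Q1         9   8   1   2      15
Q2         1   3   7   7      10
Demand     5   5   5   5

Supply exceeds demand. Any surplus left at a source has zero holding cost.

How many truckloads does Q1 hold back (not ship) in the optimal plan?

Minimum-cost shipments:
  Q1→C3: 5 × £1 = £5
  Q1→C4: 5 × £2 = £10
  Q2→C1: 5 × £1 = £5
  Q2→C2: 5 × £3 = £15
Total cost = £35.
Q1 ships 10 of its 15, leaving 5.

5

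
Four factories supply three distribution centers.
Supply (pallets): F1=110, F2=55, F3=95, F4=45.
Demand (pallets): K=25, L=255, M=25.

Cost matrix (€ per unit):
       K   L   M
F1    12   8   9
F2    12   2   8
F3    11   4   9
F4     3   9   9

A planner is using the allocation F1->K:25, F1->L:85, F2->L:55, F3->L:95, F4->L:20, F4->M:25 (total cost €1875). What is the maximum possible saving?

Current plan cost = 25·12 + 85·8 + 55·2 + 95·4 + 20·9 + 25·9 = €1875.
Optimal plan:
  F1->L: 105 × €8 = €840
  F1->M: 5 × €9 = €45
  F2->L: 55 × €2 = €110
  F3->L: 95 × €4 = €380
  F4->K: 25 × €3 = €75
  F4->M: 20 × €9 = €180
Optimal cost = €1630.
Saving = 1875 − 1630 = €245.

245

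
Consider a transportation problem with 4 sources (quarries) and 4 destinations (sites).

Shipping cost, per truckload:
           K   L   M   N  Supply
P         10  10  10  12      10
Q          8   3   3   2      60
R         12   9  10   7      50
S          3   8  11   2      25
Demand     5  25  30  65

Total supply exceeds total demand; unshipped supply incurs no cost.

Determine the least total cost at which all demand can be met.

One minimum-cost allocation:
  Q to L: 25 × 3 = 75
  Q to M: 30 × 3 = 90
  Q to N: 5 × 2 = 10
  R to N: 40 × 7 = 280
  S to K: 5 × 3 = 15
  S to N: 20 × 2 = 40
Total = 75 + 90 + 10 + 280 + 15 + 40 = 510.
(Supply check: P ships 0; Q ships 60; R ships 40; S ships 25.)

510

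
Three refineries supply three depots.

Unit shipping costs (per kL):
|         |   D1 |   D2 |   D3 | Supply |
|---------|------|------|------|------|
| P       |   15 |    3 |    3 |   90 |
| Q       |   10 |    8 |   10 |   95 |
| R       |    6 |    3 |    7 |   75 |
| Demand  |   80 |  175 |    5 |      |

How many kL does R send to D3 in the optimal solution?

0

The minimum-cost plan:
  P–D2: 85 kL
  P–D3: 5 kL
  Q–D1: 80 kL
  Q–D2: 15 kL
  R–D2: 75 kL
Total cost = 1415.
The route R→D3 is not used.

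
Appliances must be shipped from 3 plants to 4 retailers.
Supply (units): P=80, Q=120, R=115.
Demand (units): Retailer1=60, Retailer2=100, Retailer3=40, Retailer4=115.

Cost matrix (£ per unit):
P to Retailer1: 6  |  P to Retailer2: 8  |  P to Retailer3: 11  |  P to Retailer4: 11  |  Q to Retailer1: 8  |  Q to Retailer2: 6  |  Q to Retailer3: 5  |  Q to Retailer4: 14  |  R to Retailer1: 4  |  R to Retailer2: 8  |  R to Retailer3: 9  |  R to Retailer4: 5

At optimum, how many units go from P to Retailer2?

Optimal shipments:
  P to Retailer1: 60 × £6 = £360
  P to Retailer2: 20 × £8 = £160
  Q to Retailer2: 80 × £6 = £480
  Q to Retailer3: 40 × £5 = £200
  R to Retailer4: 115 × £5 = £575
Total cost = £1775.
So P→Retailer2 carries 20 units.

20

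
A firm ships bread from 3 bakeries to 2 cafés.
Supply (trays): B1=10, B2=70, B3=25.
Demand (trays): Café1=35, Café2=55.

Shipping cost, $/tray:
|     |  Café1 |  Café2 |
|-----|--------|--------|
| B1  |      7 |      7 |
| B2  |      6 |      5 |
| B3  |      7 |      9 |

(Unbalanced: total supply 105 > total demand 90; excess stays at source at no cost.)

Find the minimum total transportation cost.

505

One minimum-cost allocation:
  B2–Café1: 15 × $6 = $90
  B2–Café2: 55 × $5 = $275
  B3–Café1: 20 × $7 = $140
Total = 90 + 275 + 140 = $505.
(Supply check: B1 ships 0; B2 ships 70; B3 ships 20.)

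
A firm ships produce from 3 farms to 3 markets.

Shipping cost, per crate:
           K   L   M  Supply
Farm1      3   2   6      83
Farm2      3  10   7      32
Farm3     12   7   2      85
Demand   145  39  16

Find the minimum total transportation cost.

A cheapest plan:
  Farm1->K: 83 × 3 = 249
  Farm2->K: 32 × 3 = 96
  Farm3->K: 30 × 12 = 360
  Farm3->L: 39 × 7 = 273
  Farm3->M: 16 × 2 = 32
Total = 249 + 96 + 360 + 273 + 32 = 1010.

1010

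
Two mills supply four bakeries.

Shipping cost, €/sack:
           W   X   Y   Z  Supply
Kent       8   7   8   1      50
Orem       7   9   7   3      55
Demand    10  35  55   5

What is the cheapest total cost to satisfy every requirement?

715

A cheapest plan:
  Kent to W: 10 × €8 = €80
  Kent to X: 35 × €7 = €245
  Kent to Z: 5 × €1 = €5
  Orem to Y: 55 × €7 = €385
Total = 80 + 245 + 5 + 385 = €715.
(Supply check: Kent ships 50; Orem ships 55.)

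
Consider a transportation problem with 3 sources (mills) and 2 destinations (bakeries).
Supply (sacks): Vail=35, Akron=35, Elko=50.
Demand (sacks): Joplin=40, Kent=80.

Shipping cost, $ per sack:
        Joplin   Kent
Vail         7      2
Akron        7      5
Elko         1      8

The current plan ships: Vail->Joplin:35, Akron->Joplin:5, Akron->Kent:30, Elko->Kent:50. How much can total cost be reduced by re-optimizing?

Current plan cost = 35·7 + 5·7 + 30·5 + 50·8 = $830.
Optimal plan:
  Vail->Kent: 35 × $2 = $70
  Akron->Kent: 35 × $5 = $175
  Elko->Joplin: 40 × $1 = $40
  Elko->Kent: 10 × $8 = $80
Optimal cost = $365.
Saving = 830 − 365 = $465.

465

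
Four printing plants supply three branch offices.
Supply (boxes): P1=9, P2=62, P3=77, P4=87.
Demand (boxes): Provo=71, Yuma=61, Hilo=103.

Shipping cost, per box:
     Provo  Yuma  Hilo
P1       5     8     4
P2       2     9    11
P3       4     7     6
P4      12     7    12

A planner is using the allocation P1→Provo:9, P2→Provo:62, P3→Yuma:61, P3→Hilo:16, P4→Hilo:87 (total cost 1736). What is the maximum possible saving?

Current plan cost = 9·5 + 62·2 + 61·7 + 16·6 + 87·12 = 1736.
Optimal plan:
  P1–Hilo: 9 boxes
  P2–Provo: 62 boxes
  P3–Provo: 9 boxes
  P3–Hilo: 68 boxes
  P4–Yuma: 61 boxes
  P4–Hilo: 26 boxes
Optimal cost = 1343.
Saving = 1736 − 1343 = 393.

393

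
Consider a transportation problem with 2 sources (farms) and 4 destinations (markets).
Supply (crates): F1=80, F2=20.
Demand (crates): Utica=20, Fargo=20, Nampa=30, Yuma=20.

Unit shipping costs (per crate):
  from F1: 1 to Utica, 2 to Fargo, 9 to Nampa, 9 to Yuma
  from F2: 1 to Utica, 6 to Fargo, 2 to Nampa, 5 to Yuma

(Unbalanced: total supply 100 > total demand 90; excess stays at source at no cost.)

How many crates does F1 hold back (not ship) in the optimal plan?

10

An optimal plan:
  F1→Utica: 20 × 1 = 20
  F1→Fargo: 20 × 2 = 40
  F1→Nampa: 10 × 9 = 90
  F1→Yuma: 20 × 9 = 180
  F2→Nampa: 20 × 2 = 40
Total cost = 370.
F1 ships 70 of its 80, leaving 10.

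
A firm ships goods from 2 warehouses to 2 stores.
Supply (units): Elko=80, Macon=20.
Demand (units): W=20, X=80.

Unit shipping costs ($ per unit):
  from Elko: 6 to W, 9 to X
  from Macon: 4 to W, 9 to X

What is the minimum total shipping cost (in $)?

One minimum-cost allocation:
  Elko->X: 80 units
  Macon->W: 20 units
Total cost = $800.

800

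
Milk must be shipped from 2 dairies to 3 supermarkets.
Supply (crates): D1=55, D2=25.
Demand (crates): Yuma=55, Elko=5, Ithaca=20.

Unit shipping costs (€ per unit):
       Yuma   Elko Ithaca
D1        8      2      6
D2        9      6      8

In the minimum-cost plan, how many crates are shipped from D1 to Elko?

The minimum-cost plan:
  D1→Yuma: 30 crates
  D1→Elko: 5 crates
  D1→Ithaca: 20 crates
  D2→Yuma: 25 crates
Total cost = €595.
So D1→Elko carries 5 crates.

5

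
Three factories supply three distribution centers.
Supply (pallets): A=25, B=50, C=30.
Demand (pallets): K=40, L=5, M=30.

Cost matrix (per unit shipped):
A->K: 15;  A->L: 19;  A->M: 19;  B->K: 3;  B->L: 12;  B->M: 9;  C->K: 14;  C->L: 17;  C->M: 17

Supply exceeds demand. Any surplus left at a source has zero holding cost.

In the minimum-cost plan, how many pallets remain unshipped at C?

5

An optimal plan:
  B–K: 40 × 3 = 120
  B–M: 10 × 9 = 90
  C–L: 5 × 17 = 85
  C–M: 20 × 17 = 340
Total cost = 635.
C ships 25 of its 30, leaving 5.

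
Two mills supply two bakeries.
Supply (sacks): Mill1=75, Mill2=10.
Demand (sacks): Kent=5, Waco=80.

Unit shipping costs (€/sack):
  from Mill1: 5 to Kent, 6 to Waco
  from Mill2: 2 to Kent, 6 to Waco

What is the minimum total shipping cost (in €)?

490

Optimal allocation:
  Mill1–Waco: 75 × €6 = €450
  Mill2–Kent: 5 × €2 = €10
  Mill2–Waco: 5 × €6 = €30
Total = 450 + 10 + 30 = €490.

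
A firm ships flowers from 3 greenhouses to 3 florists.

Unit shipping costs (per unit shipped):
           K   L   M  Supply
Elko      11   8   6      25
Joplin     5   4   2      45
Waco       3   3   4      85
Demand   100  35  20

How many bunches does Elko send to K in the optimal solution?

0

The minimum-cost plan:
  Elko–L: 25 × 8 = 200
  Joplin–K: 15 × 5 = 75
  Joplin–L: 10 × 4 = 40
  Joplin–M: 20 × 2 = 40
  Waco–K: 85 × 3 = 255
Total cost = 610.
The route Elko→K is not used.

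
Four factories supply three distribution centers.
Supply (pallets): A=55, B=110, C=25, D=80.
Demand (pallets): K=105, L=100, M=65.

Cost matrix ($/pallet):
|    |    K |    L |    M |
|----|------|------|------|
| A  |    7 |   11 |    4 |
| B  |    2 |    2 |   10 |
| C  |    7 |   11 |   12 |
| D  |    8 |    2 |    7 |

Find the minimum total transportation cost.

825

One minimum-cost allocation:
  A to M: 55 pallets
  B to K: 80 pallets
  B to L: 30 pallets
  C to K: 25 pallets
  D to L: 70 pallets
  D to M: 10 pallets
Total cost = $825.
(Supply check: A ships 55; B ships 110; C ships 25; D ships 80.)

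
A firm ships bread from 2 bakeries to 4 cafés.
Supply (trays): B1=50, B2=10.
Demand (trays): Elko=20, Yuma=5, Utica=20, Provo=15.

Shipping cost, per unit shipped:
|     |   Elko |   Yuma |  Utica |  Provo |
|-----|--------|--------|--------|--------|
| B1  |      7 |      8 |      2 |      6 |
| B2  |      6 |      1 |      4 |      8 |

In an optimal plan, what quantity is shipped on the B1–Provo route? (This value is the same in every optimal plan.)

The minimum-cost plan:
  B1→Elko: 15 trays
  B1→Utica: 20 trays
  B1→Provo: 15 trays
  B2→Elko: 5 trays
  B2→Yuma: 5 trays
Total cost = 270.
So B1→Provo carries 15 trays.

15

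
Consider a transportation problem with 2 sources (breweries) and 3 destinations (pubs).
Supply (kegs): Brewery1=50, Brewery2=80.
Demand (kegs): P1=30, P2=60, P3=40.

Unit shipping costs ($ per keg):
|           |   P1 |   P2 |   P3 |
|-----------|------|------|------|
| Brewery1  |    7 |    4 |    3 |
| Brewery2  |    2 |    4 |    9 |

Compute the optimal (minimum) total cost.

An optimal shipping plan:
  Brewery1->P2: 10 × $4 = $40
  Brewery1->P3: 40 × $3 = $120
  Brewery2->P1: 30 × $2 = $60
  Brewery2->P2: 50 × $4 = $200
Total = 40 + 120 + 60 + 200 = $420.

420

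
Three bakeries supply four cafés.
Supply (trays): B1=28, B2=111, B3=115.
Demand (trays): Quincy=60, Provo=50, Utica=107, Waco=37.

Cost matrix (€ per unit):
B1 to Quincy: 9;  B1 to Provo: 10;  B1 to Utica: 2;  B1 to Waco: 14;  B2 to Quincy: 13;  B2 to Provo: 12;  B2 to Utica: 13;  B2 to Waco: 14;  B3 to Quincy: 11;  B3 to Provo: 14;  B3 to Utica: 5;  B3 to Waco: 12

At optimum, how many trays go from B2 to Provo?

50

Optimal shipments:
  B1 to Utica: 28 trays
  B2 to Quincy: 60 trays
  B2 to Provo: 50 trays
  B2 to Waco: 1 trays
  B3 to Utica: 79 trays
  B3 to Waco: 36 trays
Total cost = €2277.
So B2→Provo carries 50 trays.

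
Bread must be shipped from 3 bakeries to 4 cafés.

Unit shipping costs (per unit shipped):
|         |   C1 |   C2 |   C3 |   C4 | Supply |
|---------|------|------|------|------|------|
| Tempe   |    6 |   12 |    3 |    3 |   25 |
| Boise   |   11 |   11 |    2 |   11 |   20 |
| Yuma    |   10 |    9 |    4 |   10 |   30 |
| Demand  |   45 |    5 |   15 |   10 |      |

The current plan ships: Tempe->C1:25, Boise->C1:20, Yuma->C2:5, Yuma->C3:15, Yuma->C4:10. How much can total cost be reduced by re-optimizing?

75

Current plan cost = 25·6 + 20·11 + 5·9 + 15·4 + 10·10 = 575.
Optimal plan:
  Tempe–C1: 15 trays
  Tempe–C4: 10 trays
  Boise–C1: 5 trays
  Boise–C3: 15 trays
  Yuma–C1: 25 trays
  Yuma–C2: 5 trays
Optimal cost = 500.
Saving = 575 − 500 = 75.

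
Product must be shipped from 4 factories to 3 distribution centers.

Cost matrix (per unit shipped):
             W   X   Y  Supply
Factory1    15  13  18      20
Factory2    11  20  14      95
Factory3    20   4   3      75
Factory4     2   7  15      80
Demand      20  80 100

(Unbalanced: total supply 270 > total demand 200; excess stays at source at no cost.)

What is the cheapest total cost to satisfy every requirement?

A cheapest plan:
  Factory1→X: 20 × 13 = 260
  Factory2→Y: 25 × 14 = 350
  Factory3→Y: 75 × 3 = 225
  Factory4→W: 20 × 2 = 40
  Factory4→X: 60 × 7 = 420
Total = 260 + 350 + 225 + 40 + 420 = 1295.

1295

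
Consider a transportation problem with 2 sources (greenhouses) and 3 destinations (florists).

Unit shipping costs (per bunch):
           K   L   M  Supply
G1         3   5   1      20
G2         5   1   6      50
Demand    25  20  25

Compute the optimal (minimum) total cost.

A cheapest plan:
  G1–M: 20 × 1 = 20
  G2–K: 25 × 5 = 125
  G2–L: 20 × 1 = 20
  G2–M: 5 × 6 = 30
Total = 20 + 125 + 20 + 30 = 195.

195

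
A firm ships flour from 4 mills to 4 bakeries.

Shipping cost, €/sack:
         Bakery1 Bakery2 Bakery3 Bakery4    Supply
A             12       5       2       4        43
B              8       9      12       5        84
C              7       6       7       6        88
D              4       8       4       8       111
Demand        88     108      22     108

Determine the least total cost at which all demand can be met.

Optimal allocation:
  A->Bakery2: 19 × €5 = €95
  A->Bakery4: 24 × €4 = €96
  B->Bakery4: 84 × €5 = €420
  C->Bakery2: 88 × €6 = €528
  D->Bakery1: 88 × €4 = €352
  D->Bakery2: 1 × €8 = €8
  D->Bakery3: 22 × €4 = €88
Total = 95 + 96 + 420 + 528 + 352 + 8 + 88 = €1587.
(Supply check: A ships 43; B ships 84; C ships 88; D ships 111.)

1587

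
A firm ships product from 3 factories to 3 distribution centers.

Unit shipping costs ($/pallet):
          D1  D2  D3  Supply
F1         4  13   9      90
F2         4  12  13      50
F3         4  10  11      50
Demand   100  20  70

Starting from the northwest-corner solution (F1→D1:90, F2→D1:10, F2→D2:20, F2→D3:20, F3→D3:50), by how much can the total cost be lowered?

220

Current plan cost = 90·4 + 10·4 + 20·12 + 20·13 + 50·11 = $1450.
Optimal plan:
  F1→D1: 20 × $4 = $80
  F1→D3: 70 × $9 = $630
  F2→D1: 50 × $4 = $200
  F3→D1: 30 × $4 = $120
  F3→D2: 20 × $10 = $200
Optimal cost = $1230.
Saving = 1450 − 1230 = $220.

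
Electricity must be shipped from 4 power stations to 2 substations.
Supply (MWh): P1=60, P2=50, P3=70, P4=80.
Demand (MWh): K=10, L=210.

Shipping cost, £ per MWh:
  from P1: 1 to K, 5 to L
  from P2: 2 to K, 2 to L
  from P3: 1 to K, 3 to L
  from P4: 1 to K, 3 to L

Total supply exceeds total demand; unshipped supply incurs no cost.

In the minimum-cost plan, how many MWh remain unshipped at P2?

0

Minimum-cost shipments:
  P1–K: 10 × £1 = £10
  P1–L: 10 × £5 = £50
  P2–L: 50 × £2 = £100
  P3–L: 70 × £3 = £210
  P4–L: 80 × £3 = £240
Total cost = £610.
P2 ships 50 of its 50, leaving 0.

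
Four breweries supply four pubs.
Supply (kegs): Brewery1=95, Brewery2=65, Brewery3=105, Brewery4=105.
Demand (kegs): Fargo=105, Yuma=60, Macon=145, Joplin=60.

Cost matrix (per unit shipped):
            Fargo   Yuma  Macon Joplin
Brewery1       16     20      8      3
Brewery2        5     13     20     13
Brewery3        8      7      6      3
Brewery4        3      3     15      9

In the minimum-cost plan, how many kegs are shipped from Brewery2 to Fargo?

Solving gives:
  Brewery1 to Macon: 40 × 8 = 320
  Brewery1 to Joplin: 55 × 3 = 165
  Brewery2 to Fargo: 65 × 5 = 325
  Brewery3 to Macon: 105 × 6 = 630
  Brewery4 to Fargo: 40 × 3 = 120
  Brewery4 to Yuma: 60 × 3 = 180
  Brewery4 to Joplin: 5 × 9 = 45
Total cost = 1785.
So Brewery2→Fargo carries 65 kegs.

65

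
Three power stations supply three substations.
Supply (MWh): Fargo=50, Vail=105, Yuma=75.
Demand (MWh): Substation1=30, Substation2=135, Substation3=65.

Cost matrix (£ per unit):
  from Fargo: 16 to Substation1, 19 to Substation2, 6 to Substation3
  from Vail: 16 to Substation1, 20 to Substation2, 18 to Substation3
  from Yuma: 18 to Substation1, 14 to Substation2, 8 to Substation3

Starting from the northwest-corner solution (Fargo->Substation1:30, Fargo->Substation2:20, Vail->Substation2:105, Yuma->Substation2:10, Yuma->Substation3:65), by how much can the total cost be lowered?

Current plan cost = 30·16 + 20·19 + 105·20 + 10·14 + 65·8 = £3620.
Optimal plan:
  Fargo–Substation3: 50 MWh
  Vail–Substation1: 30 MWh
  Vail–Substation2: 75 MWh
  Yuma–Substation2: 60 MWh
  Yuma–Substation3: 15 MWh
Optimal cost = £3240.
Saving = 3620 − 3240 = £380.

380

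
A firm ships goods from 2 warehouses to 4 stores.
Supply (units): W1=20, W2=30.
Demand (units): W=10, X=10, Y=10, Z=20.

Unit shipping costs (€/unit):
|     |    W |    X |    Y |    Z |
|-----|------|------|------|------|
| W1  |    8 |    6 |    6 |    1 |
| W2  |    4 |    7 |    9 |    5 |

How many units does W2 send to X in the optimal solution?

10

The minimum-cost plan:
  W1→Z: 20 × €1 = €20
  W2→W: 10 × €4 = €40
  W2→X: 10 × €7 = €70
  W2→Y: 10 × €9 = €90
Total cost = €220.
So W2→X carries 10 units.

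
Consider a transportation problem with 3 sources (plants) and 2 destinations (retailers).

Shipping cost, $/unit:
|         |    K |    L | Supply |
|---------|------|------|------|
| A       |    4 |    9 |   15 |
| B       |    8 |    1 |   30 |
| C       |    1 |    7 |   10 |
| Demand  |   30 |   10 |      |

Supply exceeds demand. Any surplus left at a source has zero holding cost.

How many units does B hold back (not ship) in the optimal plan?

Minimum-cost shipments:
  A–K: 15 units
  B–K: 5 units
  B–L: 10 units
  C–K: 10 units
Total cost = $120.
B ships 15 of its 30, leaving 15.

15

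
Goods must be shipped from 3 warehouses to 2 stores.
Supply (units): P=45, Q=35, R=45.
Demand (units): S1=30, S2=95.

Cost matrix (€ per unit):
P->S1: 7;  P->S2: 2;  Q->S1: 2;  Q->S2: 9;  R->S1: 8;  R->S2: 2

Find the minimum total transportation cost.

An optimal shipping plan:
  P–S2: 45 × €2 = €90
  Q–S1: 30 × €2 = €60
  Q–S2: 5 × €9 = €45
  R–S2: 45 × €2 = €90
Total = 90 + 60 + 45 + 90 = €285.
(Supply check: P ships 45; Q ships 35; R ships 45.)

285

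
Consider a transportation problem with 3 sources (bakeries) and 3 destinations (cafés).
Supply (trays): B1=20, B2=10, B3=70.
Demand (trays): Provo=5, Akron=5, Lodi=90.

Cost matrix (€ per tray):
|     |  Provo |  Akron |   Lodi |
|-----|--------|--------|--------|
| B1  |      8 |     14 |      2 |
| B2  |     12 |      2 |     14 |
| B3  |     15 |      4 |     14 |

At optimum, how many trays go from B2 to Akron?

Optimal shipments:
  B1 to Lodi: 20 × €2 = €40
  B2 to Provo: 5 × €12 = €60
  B2 to Akron: 5 × €2 = €10
  B3 to Lodi: 70 × €14 = €980
Total cost = €1090.
So B2→Akron carries 5 trays.

5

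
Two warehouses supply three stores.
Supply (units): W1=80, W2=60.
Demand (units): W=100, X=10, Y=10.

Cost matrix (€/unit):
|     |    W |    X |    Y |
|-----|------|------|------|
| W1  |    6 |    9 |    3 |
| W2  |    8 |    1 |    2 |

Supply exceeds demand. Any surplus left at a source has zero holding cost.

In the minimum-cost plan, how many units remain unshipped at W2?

20

An optimal plan:
  W1→W: 80 × €6 = €480
  W2→W: 20 × €8 = €160
  W2→X: 10 × €1 = €10
  W2→Y: 10 × €2 = €20
Total cost = €670.
W2 ships 40 of its 60, leaving 20.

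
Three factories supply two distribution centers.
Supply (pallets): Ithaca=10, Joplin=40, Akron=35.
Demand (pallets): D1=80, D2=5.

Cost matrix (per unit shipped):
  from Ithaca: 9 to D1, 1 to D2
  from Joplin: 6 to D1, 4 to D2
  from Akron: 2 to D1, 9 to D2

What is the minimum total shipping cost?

360

One minimum-cost allocation:
  Ithaca–D1: 5 pallets
  Ithaca–D2: 5 pallets
  Joplin–D1: 40 pallets
  Akron–D1: 35 pallets
Total cost = 360.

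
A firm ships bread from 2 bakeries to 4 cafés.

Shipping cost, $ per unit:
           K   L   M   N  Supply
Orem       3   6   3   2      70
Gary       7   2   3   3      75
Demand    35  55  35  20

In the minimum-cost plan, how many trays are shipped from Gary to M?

The minimum-cost plan:
  Orem–K: 35 × $3 = $105
  Orem–M: 15 × $3 = $45
  Orem–N: 20 × $2 = $40
  Gary–L: 55 × $2 = $110
  Gary–M: 20 × $3 = $60
Total cost = $360.
So Gary→M carries 20 trays.

20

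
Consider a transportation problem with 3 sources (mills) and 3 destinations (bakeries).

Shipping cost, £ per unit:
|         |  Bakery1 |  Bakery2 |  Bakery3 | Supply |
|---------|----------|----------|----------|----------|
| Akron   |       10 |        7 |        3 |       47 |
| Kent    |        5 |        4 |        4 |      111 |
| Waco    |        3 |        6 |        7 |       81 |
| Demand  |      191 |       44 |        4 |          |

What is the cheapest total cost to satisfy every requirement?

Optimal allocation:
  Akron→Bakery2: 43 × £7 = £301
  Akron→Bakery3: 4 × £3 = £12
  Kent→Bakery1: 110 × £5 = £550
  Kent→Bakery2: 1 × £4 = £4
  Waco→Bakery1: 81 × £3 = £243
Total = 301 + 12 + 550 + 4 + 243 = £1110.
(Supply check: Akron ships 47; Kent ships 111; Waco ships 81.)

1110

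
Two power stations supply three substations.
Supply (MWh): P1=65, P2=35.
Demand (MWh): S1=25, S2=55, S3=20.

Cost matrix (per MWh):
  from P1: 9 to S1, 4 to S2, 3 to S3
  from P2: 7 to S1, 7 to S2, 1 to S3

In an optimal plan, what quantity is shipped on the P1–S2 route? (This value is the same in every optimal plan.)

55

Optimal shipments:
  P1→S1: 10 × 9 = 90
  P1→S2: 55 × 4 = 220
  P2→S1: 15 × 7 = 105
  P2→S3: 20 × 1 = 20
Total cost = 435.
So P1→S2 carries 55 MWh.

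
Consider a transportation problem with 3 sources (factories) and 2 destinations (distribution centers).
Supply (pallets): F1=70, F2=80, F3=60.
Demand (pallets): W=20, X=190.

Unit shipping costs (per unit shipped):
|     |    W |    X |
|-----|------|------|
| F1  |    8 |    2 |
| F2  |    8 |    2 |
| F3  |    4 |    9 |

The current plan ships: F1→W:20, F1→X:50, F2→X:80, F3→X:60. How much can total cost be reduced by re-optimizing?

Current plan cost = 20·8 + 50·2 + 80·2 + 60·9 = 960.
Optimal plan:
  F1–X: 70 × 2 = 140
  F2–X: 80 × 2 = 160
  F3–W: 20 × 4 = 80
  F3–X: 40 × 9 = 360
Optimal cost = 740.
Saving = 960 − 740 = 220.

220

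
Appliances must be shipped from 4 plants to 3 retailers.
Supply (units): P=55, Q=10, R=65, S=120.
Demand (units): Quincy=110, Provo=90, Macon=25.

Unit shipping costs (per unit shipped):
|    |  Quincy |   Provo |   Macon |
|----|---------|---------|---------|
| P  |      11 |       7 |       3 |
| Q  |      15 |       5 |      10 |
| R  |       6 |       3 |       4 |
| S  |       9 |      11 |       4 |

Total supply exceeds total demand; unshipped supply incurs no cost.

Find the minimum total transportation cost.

1415

A cheapest plan:
  P→Provo: 15 units
  P→Macon: 25 units
  Q→Provo: 10 units
  R→Provo: 65 units
  S→Quincy: 110 units
Total cost = 1415.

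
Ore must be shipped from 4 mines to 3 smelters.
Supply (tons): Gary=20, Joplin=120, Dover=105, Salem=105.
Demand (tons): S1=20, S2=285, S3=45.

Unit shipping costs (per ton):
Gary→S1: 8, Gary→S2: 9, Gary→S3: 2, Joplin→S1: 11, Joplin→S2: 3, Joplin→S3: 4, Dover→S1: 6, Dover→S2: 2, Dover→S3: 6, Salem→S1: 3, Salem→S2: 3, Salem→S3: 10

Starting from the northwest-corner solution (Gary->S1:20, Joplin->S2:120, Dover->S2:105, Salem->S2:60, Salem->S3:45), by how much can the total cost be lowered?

410

Current plan cost = 20·8 + 120·3 + 105·2 + 60·3 + 45·10 = 1360.
Optimal plan:
  Gary to S3: 20 × 2 = 40
  Joplin to S2: 95 × 3 = 285
  Joplin to S3: 25 × 4 = 100
  Dover to S2: 105 × 2 = 210
  Salem to S1: 20 × 3 = 60
  Salem to S2: 85 × 3 = 255
Optimal cost = 950.
Saving = 1360 − 950 = 410.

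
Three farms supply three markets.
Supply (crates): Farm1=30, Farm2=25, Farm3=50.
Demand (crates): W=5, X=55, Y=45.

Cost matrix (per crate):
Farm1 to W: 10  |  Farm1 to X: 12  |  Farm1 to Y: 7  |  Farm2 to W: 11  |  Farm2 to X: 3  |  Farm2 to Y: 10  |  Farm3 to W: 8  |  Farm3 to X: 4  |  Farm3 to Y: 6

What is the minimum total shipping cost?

A cheapest plan:
  Farm1–Y: 30 × 7 = 210
  Farm2–X: 25 × 3 = 75
  Farm3–W: 5 × 8 = 40
  Farm3–X: 30 × 4 = 120
  Farm3–Y: 15 × 6 = 90
Total = 210 + 75 + 40 + 120 + 90 = 535.

535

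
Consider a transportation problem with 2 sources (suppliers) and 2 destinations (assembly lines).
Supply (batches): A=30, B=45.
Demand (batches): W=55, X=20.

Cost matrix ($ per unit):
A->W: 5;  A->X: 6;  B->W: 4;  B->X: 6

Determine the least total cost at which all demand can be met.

350

One minimum-cost allocation:
  A–W: 10 × $5 = $50
  A–X: 20 × $6 = $120
  B–W: 45 × $4 = $180
Total = 50 + 120 + 180 = $350.
(Supply check: A ships 30; B ships 45.)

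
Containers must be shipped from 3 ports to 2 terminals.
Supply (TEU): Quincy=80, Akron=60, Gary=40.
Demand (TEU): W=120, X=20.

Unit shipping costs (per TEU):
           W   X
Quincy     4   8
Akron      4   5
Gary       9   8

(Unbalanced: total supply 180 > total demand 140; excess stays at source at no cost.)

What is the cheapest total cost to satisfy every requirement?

A cheapest plan:
  Quincy–W: 80 × 4 = 320
  Akron–W: 40 × 4 = 160
  Akron–X: 20 × 5 = 100
Total = 320 + 160 + 100 = 580.

580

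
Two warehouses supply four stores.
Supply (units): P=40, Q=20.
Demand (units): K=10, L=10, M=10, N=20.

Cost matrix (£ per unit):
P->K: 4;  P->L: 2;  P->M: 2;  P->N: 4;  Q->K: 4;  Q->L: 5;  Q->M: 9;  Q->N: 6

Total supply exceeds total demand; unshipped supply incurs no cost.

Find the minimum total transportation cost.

160

A cheapest plan:
  P->L: 10 × £2 = £20
  P->M: 10 × £2 = £20
  P->N: 20 × £4 = £80
  Q->K: 10 × £4 = £40
Total = 20 + 20 + 80 + 40 = £160.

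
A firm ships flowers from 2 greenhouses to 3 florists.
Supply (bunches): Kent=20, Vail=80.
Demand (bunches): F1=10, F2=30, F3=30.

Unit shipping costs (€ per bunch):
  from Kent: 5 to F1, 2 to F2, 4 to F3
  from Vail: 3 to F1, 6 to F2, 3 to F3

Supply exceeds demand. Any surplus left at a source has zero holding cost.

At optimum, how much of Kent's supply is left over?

0

An optimal plan:
  Kent→F2: 20 × €2 = €40
  Vail→F1: 10 × €3 = €30
  Vail→F2: 10 × €6 = €60
  Vail→F3: 30 × €3 = €90
Total cost = €220.
Kent ships 20 of its 20, leaving 0.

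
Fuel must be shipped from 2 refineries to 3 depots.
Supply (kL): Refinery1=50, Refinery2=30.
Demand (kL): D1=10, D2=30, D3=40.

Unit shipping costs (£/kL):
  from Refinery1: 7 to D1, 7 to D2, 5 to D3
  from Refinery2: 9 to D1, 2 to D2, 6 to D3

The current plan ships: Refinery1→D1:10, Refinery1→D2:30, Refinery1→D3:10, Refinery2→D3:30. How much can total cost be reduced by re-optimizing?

180

Current plan cost = 10·7 + 30·7 + 10·5 + 30·6 = £510.
Optimal plan:
  Refinery1 to D1: 10 × £7 = £70
  Refinery1 to D3: 40 × £5 = £200
  Refinery2 to D2: 30 × £2 = £60
Optimal cost = £330.
Saving = 510 − 330 = £180.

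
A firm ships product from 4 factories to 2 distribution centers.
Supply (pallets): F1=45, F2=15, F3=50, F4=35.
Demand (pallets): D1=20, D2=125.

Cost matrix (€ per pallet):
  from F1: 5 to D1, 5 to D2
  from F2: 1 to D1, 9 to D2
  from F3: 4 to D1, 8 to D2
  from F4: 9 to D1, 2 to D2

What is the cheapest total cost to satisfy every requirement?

An optimal shipping plan:
  F1–D2: 45 × €5 = €225
  F2–D1: 15 × €1 = €15
  F3–D1: 5 × €4 = €20
  F3–D2: 45 × €8 = €360
  F4–D2: 35 × €2 = €70
Total = 225 + 15 + 20 + 360 + 70 = €690.

690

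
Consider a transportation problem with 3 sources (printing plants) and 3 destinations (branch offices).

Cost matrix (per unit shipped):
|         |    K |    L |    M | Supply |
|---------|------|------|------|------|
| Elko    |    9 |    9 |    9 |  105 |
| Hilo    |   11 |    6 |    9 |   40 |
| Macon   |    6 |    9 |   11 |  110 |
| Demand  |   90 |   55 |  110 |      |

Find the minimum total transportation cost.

An optimal shipping plan:
  Elko→M: 105 boxes
  Hilo→L: 40 boxes
  Macon→K: 90 boxes
  Macon→L: 15 boxes
  Macon→M: 5 boxes
Total cost = 1915.

1915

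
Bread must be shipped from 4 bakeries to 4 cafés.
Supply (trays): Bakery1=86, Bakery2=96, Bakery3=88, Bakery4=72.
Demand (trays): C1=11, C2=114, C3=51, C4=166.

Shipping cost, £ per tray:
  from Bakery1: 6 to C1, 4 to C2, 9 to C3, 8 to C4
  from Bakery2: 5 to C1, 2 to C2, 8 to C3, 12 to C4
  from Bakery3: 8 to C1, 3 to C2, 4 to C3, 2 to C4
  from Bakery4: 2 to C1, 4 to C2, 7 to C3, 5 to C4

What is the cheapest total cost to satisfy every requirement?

A cheapest plan:
  Bakery1→C2: 18 × £4 = £72
  Bakery1→C3: 51 × £9 = £459
  Bakery1→C4: 17 × £8 = £136
  Bakery2→C2: 96 × £2 = £192
  Bakery3→C4: 88 × £2 = £176
  Bakery4→C1: 11 × £2 = £22
  Bakery4→C4: 61 × £5 = £305
Total = 72 + 459 + 136 + 192 + 176 + 22 + 305 = £1362.
(Supply check: Bakery1 ships 86; Bakery2 ships 96; Bakery3 ships 88; Bakery4 ships 72.)

1362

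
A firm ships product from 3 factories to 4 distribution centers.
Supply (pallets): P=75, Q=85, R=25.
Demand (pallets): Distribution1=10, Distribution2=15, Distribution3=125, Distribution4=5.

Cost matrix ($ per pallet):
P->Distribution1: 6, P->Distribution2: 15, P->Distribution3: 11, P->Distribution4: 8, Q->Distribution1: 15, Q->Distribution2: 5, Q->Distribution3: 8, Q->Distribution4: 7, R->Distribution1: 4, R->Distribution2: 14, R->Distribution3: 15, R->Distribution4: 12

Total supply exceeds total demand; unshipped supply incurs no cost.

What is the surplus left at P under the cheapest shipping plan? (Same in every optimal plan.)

Minimum-cost shipments:
  P to Distribution3: 55 pallets
  P to Distribution4: 5 pallets
  Q to Distribution2: 15 pallets
  Q to Distribution3: 70 pallets
  R to Distribution1: 10 pallets
Total cost = $1320.
P ships 60 of its 75, leaving 15.

15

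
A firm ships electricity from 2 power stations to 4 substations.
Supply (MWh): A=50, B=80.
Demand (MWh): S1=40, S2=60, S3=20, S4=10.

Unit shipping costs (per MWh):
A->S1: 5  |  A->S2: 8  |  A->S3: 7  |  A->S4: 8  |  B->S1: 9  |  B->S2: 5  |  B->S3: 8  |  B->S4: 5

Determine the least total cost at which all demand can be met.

700

A cheapest plan:
  A–S1: 40 × 5 = 200
  A–S3: 10 × 7 = 70
  B–S2: 60 × 5 = 300
  B–S3: 10 × 8 = 80
  B–S4: 10 × 5 = 50
Total = 200 + 70 + 300 + 80 + 50 = 700.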